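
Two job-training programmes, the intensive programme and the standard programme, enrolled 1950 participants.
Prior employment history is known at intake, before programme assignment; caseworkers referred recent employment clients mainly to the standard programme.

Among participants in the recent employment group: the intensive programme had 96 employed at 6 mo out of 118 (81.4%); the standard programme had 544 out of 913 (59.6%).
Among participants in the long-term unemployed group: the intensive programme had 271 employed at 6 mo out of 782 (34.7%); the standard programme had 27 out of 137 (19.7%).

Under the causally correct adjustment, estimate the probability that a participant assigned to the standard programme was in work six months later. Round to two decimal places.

0.41

Since prior employment history is a pre-existing factor (not a product of the programme) and it affects the outcome on its own, it is a confounder. The stratified rates, not the pooled rate, identify the causal effect.
Standardising the standard programme to the population prior employment history mix: 0.529·544/913 + 0.471·27/137 = 0.408.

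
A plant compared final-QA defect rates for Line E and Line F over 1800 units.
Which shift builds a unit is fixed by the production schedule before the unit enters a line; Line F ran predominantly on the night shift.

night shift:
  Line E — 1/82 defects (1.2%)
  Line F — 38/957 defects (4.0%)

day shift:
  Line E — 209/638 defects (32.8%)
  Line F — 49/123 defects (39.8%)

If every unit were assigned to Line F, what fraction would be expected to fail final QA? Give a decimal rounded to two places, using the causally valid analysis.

0.19

Nothing the line does changes shift; the imbalance is an allocation artefact. With shift also predicting the outcome, the pooled figure is confounded, and the within-stratum comparison is the causal one.
Standardising Line F to the population shift mix: 0.577·38/957 + 0.423·49/123 = 0.191.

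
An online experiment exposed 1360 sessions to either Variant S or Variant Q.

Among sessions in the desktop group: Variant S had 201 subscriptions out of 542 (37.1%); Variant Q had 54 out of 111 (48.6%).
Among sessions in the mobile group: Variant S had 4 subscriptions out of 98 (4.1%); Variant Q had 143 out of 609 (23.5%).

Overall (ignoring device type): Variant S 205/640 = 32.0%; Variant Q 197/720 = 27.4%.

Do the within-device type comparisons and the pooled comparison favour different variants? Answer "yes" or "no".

yes

Within each device type level (desktop 37.1% vs 48.6%; mobile 4.1% vs 23.5%), Variant Q has the higher rate every time. Pooled: 32.0% vs 27.4% — Variant S has the higher rate overall. The two comparisons disagree.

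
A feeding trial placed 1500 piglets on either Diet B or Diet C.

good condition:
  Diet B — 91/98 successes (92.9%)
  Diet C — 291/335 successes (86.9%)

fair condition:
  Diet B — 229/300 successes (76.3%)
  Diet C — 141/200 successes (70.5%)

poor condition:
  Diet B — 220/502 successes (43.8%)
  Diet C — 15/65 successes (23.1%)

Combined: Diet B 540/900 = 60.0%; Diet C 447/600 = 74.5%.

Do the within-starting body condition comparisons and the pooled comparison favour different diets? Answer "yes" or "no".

Within each starting body condition level (good condition 92.9% vs 86.9%; fair condition 76.3% vs 70.5%; poor condition 43.8% vs 23.1%), Diet B has the higher rate every time. Pooled: 60.0% vs 74.5% — Diet C has the higher rate overall. The two comparisons disagree.

yes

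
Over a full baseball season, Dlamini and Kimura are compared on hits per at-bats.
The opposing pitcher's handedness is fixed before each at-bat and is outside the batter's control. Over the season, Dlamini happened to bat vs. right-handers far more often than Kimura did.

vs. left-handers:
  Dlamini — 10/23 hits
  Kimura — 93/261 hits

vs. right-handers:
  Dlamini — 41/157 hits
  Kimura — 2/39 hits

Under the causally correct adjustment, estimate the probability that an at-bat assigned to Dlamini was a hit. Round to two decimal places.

0.36

Within every pitcher handedness level Dlamini has the higher rate, yet pooled Kimura does — Simpson's reversal.
Pitcher handedness is set before the player has any effect — it is not caused by the player — and it independently drives the outcome. That makes it a confounder, so the causal comparison is within pitcher handedness levels.
Standardising Dlamini to the population pitcher handedness mix: 0.592·10/23 + 0.408·41/157 = 0.364.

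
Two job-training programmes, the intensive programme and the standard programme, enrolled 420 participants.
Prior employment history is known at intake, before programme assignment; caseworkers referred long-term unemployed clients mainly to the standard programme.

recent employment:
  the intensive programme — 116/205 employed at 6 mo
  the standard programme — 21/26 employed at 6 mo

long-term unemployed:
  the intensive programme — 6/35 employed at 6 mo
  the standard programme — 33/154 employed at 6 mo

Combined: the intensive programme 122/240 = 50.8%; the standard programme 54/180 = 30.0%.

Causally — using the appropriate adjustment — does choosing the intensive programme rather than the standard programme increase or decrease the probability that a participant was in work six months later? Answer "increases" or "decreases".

Prior employment history is set before the programme has any effect — it is not caused by the programme — and it independently drives the outcome. That makes it a confounder, so the causal comparison is within prior employment history levels.
Within each level — recent employment: 56.6% vs 80.8%; long-term unemployed: 17.1% vs 21.4% — the standard programme is higher every time.

decreases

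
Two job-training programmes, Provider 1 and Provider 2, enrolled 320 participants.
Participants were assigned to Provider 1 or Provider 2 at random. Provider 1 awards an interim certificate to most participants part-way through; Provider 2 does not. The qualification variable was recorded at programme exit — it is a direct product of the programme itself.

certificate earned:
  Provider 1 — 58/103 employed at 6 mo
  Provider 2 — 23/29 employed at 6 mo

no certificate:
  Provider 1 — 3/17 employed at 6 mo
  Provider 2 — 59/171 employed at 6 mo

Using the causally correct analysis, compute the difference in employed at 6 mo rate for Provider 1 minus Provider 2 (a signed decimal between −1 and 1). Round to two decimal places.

+0.10

Because the programme influences qualification attained during the programme, qualification attained during the programme is a post-treatment mediator, not a confounder. Stratifying on it would bias the estimate; the causal effect is the crude pooled difference.
The causal difference is the pooled difference: 0.508 − 0.410 = +0.098.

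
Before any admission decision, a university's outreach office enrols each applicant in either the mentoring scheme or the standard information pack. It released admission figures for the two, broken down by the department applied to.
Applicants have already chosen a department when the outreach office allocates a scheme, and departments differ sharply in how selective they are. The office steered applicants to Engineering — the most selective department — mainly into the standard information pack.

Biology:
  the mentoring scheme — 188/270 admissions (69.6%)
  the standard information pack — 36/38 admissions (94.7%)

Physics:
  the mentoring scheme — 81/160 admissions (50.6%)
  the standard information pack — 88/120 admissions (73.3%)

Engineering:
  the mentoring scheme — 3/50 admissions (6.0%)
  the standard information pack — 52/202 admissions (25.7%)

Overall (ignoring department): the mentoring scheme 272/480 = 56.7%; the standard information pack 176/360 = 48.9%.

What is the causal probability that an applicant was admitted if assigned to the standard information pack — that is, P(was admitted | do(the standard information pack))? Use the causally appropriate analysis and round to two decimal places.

Nothing the outreach scheme does changes department; the imbalance is an allocation artefact. With department also predicting the outcome, the pooled figure is confounded, and the within-stratum comparison is the causal one.
Standardising the standard information pack to the population department mix: 0.367·36/38 + 0.333·88/120 + 0.300·52/202 = 0.669.

0.67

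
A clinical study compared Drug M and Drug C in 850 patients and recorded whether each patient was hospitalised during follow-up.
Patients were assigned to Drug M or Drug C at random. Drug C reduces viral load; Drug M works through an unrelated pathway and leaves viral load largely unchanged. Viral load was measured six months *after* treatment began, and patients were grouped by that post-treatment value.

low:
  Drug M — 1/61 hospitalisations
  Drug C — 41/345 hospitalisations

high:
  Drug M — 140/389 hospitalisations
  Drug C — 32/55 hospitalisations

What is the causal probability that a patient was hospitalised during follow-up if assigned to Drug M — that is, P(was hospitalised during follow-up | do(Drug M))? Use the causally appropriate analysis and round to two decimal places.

0.31

Within every viral load level Drug M has the lower rate, yet pooled Drug C does — Simpson's reversal.
The distribution of viral load is itself part of what the drug does — it is an intermediate outcome. Holding it fixed would remove that part of the effect; the total effect is the pooled difference.
So P(outcome | do(Drug M)) is just the pooled rate for Drug M: 141/450 = 0.313.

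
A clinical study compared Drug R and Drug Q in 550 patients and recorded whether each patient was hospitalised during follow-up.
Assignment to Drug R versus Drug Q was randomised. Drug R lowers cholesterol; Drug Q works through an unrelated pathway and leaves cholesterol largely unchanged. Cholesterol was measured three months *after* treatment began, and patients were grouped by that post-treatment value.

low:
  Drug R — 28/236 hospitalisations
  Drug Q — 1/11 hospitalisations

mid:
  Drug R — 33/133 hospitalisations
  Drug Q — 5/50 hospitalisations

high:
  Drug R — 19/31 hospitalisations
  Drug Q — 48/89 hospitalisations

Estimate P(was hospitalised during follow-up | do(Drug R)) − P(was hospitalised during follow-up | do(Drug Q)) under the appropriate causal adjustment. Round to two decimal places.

Within every cholesterol level Drug Q has the lower rate, yet pooled Drug R does — Simpson's reversal.
Because the drug influences cholesterol, cholesterol is a post-treatment mediator, not a confounder. Stratifying on it would bias the estimate; the causal effect is the crude pooled difference.
The causal difference is the pooled difference: 0.200 − 0.360 = -0.160.

-0.16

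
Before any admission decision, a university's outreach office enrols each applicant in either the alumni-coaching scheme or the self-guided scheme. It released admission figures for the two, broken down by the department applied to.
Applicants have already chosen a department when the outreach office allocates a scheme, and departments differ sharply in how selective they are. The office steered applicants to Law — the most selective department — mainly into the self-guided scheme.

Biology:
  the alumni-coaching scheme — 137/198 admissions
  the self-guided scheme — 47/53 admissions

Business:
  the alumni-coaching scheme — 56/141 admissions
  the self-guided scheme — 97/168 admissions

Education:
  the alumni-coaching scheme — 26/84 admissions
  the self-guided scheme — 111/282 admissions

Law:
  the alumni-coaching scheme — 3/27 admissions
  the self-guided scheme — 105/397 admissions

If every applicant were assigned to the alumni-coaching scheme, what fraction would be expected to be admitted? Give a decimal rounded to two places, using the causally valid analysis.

Since department is a pre-existing factor (not a product of the outreach scheme) and it affects the outcome on its own, it is a confounder. The stratified rates, not the pooled rate, identify the causal effect.
Standardising the alumni-coaching scheme to the population department mix: 0.186·137/198 + 0.229·56/141 + 0.271·26/84 + 0.314·3/27 = 0.338.

0.34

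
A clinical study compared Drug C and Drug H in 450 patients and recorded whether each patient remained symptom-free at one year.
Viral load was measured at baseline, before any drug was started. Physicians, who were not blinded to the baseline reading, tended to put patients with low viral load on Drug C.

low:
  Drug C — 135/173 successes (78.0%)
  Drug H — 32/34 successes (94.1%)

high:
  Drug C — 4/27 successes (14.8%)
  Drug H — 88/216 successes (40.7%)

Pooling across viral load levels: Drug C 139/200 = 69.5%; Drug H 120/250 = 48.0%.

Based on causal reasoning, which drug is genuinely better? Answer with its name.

Drug H

The imbalance in viral load arose from how patients were allocated, not from anything the drug did; and viral load independently affects the outcome. The pooled gap is confounded — condition on viral load.
Within each level — low: 78.0% vs 94.1%; high: 14.8% vs 40.7% — Drug H is higher every time.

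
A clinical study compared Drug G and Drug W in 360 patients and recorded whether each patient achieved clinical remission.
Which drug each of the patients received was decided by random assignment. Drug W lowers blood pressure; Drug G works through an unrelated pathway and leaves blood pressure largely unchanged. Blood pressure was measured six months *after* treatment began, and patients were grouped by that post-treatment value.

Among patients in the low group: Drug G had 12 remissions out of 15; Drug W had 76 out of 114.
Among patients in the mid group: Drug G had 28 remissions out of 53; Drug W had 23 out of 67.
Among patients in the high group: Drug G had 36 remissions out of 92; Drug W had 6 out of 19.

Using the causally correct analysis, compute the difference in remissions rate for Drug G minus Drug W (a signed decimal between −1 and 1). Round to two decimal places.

The distribution of blood pressure is itself part of what the drug does — it is an intermediate outcome. Holding it fixed would remove that part of the effect; the total effect is the pooled difference.
The causal difference is the pooled difference: 0.475 − 0.525 = -0.050.

-0.05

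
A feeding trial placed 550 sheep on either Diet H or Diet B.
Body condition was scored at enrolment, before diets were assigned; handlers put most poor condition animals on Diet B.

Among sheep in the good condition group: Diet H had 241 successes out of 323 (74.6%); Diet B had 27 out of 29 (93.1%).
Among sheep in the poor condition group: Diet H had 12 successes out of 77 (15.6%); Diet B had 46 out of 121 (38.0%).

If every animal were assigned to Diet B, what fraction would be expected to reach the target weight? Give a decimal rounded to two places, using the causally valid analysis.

Nothing the diet does changes starting body condition; the imbalance is an allocation artefact. With starting body condition also predicting the outcome, the pooled figure is confounded, and the within-stratum comparison is the causal one.
Standardising Diet B to the population starting body condition mix: 0.640·27/29 + 0.360·46/121 = 0.733.

0.73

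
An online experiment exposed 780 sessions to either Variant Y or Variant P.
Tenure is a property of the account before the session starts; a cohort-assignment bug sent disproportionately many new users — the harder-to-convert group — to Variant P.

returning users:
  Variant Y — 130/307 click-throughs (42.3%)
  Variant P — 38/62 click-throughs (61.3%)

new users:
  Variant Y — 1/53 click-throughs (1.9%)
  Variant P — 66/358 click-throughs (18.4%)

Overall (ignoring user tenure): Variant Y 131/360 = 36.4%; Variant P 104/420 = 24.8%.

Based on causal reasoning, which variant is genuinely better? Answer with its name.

Variant P

Variant P is higher inside every user tenure stratum but Variant Y is higher in aggregate. Whether to stratify depends on how user tenure relates to the variant.
Since user tenure is a pre-existing factor (not a product of the variant) and it affects the outcome on its own, it is a confounder. The stratified rates, not the pooled rate, identify the causal effect.
Within each level — returning users: 42.3% vs 61.3%; new users: 1.9% vs 18.4% — Variant P is higher every time.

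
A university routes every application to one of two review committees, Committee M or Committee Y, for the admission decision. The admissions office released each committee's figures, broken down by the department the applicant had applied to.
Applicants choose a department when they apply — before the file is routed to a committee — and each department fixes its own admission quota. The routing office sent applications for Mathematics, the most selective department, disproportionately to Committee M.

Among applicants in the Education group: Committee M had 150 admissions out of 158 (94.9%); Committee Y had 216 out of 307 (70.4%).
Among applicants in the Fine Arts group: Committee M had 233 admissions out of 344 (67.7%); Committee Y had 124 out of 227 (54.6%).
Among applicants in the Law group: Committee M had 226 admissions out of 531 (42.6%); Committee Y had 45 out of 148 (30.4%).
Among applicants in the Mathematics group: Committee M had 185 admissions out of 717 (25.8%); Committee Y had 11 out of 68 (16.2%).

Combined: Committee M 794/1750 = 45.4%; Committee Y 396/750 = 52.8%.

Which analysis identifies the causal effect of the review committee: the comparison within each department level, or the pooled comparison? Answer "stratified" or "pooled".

stratified

Department satisfies the back-door criterion: it is not a descendant of the review committee, and it blocks the spurious path from review committee to outcome. Adjusting for it (i.e., using the within-department rates) gives the causal effect.
Within each level — Education: 94.9% vs 70.4%; Fine Arts: 67.7% vs 54.6%; Law: 42.6% vs 30.4%; Mathematics: 25.8% vs 16.2% — Committee M is higher every time.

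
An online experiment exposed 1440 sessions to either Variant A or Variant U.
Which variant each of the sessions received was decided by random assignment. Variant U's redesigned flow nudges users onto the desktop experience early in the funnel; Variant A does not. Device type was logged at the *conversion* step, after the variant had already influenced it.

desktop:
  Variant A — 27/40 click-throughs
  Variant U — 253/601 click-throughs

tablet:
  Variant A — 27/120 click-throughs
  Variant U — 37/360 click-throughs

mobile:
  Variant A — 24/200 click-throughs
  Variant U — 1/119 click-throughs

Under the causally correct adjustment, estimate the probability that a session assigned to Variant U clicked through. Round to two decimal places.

0.27

The device type-specific comparison favours Variant A throughout, but the pooled figures favour Variant U. The question is whether to condition on device type.
Device type lies on the pathway variant → device type → outcome, so adjusting for it blocks the indirect effect. For the total causal effect of variant, use the unadjusted pooled rates.
So P(outcome | do(Variant U)) is just the pooled rate for Variant U: 291/1080 = 0.269.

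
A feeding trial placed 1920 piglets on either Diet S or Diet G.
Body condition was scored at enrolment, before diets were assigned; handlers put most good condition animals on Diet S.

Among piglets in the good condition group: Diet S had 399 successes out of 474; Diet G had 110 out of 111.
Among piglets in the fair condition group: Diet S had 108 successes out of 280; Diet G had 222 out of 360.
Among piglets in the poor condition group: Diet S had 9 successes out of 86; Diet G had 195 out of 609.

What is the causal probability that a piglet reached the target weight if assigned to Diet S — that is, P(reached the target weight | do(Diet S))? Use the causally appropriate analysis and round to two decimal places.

The starting body condition-specific comparison favours Diet G throughout, but the pooled figures favour Diet S. The question is whether to condition on starting body condition.
Starting body condition satisfies the back-door criterion: it is not a descendant of the diet, and it blocks the spurious path from diet to outcome. Adjusting for it (i.e., using the within-starting body condition rates) gives the causal effect.
Standardising Diet S to the population starting body condition mix: 0.305·399/474 + 0.333·108/280 + 0.362·9/86 = 0.423.

0.42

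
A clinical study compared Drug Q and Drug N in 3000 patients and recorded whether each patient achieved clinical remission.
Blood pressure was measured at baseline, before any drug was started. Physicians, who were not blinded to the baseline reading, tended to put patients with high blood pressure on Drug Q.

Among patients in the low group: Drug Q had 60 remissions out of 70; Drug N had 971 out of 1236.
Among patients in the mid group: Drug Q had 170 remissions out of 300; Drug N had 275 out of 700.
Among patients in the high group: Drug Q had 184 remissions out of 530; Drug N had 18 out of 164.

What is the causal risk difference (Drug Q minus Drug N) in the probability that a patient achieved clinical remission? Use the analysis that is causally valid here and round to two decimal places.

Within every blood pressure level Drug Q has the higher rate, yet pooled Drug N does — Simpson's reversal.
Since blood pressure is a pre-existing factor (not a product of the drug) and it affects the outcome on its own, it is a confounder. The stratified rates, not the pooled rate, identify the causal effect.
Adjusting over the population distribution of blood pressure: 0.435·(0.857−0.786) + 0.333·(0.567−0.393) + 0.231·(0.347−0.110) = +0.144.

+0.14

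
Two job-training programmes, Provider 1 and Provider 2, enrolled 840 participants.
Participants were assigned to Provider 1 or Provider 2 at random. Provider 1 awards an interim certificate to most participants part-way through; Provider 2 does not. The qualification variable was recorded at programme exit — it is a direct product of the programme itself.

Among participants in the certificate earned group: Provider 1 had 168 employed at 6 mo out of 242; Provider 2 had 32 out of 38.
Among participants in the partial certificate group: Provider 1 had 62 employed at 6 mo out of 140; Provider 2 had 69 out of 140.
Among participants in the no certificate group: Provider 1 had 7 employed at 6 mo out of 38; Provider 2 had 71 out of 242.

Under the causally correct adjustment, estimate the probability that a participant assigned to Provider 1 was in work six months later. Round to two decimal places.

Provider 2 is higher inside every qualification attained during the programme stratum but Provider 1 is higher in aggregate. Whether to stratify depends on how qualification attained during the programme relates to the programme.
Qualification attained during the programme is downstream of the programme. One should not condition on a consequence of treatment, so the overall rates are the right comparison.
So P(outcome | do(Provider 1)) is just the pooled rate for Provider 1: 237/420 = 0.564.

0.56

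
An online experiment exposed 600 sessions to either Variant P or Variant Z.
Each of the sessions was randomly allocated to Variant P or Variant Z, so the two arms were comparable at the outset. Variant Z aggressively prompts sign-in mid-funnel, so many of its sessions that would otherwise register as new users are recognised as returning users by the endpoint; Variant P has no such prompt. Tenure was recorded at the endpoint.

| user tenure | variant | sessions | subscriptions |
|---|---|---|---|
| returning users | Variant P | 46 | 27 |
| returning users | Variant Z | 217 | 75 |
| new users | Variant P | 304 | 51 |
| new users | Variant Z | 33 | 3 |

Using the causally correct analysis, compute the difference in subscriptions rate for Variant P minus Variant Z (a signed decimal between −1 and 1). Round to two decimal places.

-0.09

The distribution of user tenure is itself part of what the variant does — it is an intermediate outcome. Holding it fixed would remove that part of the effect; the total effect is the pooled difference.
The causal difference is the pooled difference: 0.223 − 0.312 = -0.089.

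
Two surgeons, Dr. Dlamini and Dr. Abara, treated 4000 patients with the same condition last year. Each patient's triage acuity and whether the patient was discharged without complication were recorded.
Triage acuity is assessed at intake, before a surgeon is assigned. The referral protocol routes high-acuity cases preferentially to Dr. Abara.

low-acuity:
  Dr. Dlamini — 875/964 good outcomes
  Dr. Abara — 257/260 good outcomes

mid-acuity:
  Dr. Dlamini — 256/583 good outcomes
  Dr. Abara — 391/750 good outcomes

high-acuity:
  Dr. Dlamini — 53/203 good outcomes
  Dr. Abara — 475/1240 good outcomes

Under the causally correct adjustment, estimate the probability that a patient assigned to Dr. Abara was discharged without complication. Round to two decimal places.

Here triage acuity is a common cause — it drives both which surgeon a case falls under and the outcome. The crude comparison mixes populations; the stratum-specific rates are the causally relevant ones.
Standardising Dr. Abara to the population triage acuity mix: 0.306·257/260 + 0.333·391/750 + 0.361·475/1240 = 0.614.

0.61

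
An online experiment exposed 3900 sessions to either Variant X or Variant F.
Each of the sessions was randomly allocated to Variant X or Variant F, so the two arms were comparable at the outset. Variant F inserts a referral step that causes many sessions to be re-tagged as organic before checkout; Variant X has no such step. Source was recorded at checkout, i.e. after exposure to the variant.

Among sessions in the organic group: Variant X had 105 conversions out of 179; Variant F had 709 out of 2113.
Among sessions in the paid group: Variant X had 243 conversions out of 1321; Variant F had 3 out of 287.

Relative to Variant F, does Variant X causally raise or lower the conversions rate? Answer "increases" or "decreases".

decreases

Traffic source is recorded after the variant and is itself shifted by it — it sits on the causal path from variant to outcome. Conditioning on a mediator would strip out part of the effect we want; the pooled comparison gives the total causal effect.
Pooled: Variant X 23.2% vs Variant F 29.7%; Variant F is higher overall.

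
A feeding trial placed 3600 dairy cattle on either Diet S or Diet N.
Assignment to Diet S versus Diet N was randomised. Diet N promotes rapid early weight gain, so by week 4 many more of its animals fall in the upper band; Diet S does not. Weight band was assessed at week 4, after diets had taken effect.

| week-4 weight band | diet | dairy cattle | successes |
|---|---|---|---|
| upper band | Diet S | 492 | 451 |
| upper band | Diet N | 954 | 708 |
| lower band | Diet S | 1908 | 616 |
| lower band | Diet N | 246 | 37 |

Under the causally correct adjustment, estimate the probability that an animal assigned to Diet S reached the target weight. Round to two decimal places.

Within every week-4 weight band level Diet S has the higher rate, yet pooled Diet N does — Simpson's reversal.
Stratifying would compare diets among dairy cattle the diets themselves sorted into week-4 weight band groups — a form of selection on an intermediate. The unconditioned pooled rates give the total causal effect.
So P(outcome | do(Diet S)) is just the pooled rate for Diet S: 1067/2400 = 0.445.

0.44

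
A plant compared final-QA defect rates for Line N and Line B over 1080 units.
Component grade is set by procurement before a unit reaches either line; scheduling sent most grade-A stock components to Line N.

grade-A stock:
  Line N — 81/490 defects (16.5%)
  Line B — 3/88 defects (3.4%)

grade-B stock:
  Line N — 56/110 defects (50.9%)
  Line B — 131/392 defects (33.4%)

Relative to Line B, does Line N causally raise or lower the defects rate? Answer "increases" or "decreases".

increases

Within every component grade level Line B has the lower rate, yet pooled Line N does — Simpson's reversal.
The imbalance in component grade arose from how units were allocated, not from anything the line did; and component grade independently affects the outcome. The pooled gap is confounded — condition on component grade.
Within each level — grade-A stock: 16.5% vs 3.4%; grade-B stock: 50.9% vs 33.4% — Line B is lower every time.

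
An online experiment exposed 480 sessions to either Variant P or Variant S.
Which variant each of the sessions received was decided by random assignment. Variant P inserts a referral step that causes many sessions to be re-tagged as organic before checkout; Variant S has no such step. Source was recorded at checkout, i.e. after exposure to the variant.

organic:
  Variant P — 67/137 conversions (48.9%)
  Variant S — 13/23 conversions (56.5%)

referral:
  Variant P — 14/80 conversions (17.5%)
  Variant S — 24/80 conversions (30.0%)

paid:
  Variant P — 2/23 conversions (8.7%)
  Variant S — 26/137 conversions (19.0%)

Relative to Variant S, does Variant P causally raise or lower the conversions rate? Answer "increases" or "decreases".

Variant S is higher inside every traffic source stratum but Variant P is higher in aggregate. Whether to stratify depends on how traffic source relates to the variant.
Traffic source is downstream of the variant. One should not condition on a consequence of treatment, so the overall rates are the right comparison.
Pooled: Variant P 34.6% vs Variant S 26.2%; Variant P is higher overall.

increases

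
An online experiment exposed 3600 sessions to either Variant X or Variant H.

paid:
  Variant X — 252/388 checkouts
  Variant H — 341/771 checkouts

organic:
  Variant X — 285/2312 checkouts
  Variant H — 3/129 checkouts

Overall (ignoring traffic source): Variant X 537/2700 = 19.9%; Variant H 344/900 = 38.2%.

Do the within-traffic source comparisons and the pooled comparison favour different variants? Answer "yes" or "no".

yes

Within each traffic source level (paid 64.9% vs 44.2%; organic 12.3% vs 2.3%), Variant X has the higher rate every time. Pooled: 19.9% vs 38.2% — Variant H has the higher rate overall. The two comparisons disagree.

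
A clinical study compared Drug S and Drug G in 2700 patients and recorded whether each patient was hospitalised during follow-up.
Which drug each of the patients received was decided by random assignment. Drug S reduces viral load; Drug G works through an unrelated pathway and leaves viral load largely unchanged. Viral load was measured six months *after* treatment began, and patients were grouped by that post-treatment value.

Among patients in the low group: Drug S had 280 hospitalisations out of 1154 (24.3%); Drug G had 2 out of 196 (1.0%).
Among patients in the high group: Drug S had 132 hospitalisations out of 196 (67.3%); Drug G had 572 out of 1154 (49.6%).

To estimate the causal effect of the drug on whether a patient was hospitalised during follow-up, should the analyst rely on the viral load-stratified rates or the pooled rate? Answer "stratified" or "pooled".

pooled

Viral load here is a post-treatment variable shaped by the drug; conditioning on it would introduce bias rather than remove it. The overall comparison is the causal one.
Pooled: Drug S 30.5% vs Drug G 42.5%; Drug S is lower overall.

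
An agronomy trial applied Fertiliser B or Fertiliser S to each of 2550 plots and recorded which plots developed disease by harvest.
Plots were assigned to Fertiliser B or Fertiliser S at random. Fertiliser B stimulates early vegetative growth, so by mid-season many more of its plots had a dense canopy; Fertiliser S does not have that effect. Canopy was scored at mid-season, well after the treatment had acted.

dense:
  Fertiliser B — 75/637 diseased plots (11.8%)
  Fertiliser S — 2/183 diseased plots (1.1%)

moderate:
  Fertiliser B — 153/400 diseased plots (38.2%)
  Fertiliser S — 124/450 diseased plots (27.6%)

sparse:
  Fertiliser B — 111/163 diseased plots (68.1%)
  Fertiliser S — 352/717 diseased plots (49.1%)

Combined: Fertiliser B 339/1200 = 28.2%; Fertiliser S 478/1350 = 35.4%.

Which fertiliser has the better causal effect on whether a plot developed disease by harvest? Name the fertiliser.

Mid-season canopy is downstream of the fertiliser. One should not condition on a consequence of treatment, so the overall rates are the right comparison.
Pooled: Fertiliser B 28.2% vs Fertiliser S 35.4%; Fertiliser B is lower overall.

Fertiliser B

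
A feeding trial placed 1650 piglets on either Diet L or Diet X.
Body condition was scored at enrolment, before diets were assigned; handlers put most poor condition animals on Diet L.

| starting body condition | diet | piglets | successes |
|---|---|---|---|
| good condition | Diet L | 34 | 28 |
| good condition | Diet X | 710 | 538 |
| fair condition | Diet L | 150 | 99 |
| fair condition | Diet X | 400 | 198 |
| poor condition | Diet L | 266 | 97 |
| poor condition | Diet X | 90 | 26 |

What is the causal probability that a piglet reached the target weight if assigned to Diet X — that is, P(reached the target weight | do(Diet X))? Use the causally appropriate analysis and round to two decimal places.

0.57

Within every starting body condition level Diet L has the higher rate, yet pooled Diet X does — Simpson's reversal.
Nothing the diet does changes starting body condition; the imbalance is an allocation artefact. With starting body condition also predicting the outcome, the pooled figure is confounded, and the within-stratum comparison is the causal one.
Standardising Diet X to the population starting body condition mix: 0.451·538/710 + 0.333·198/400 + 0.216·26/90 = 0.569.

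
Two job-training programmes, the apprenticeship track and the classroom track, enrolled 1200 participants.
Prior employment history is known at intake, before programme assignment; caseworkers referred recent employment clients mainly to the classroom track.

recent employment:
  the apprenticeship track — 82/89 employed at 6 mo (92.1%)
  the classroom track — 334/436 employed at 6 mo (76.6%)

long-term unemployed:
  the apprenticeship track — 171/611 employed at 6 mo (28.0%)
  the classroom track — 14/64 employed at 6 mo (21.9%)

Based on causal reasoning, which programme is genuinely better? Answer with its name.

the apprenticeship track

Within every prior employment history level the apprenticeship track has the higher rate, yet pooled the classroom track does — Simpson's reversal.
Prior employment history differs across programmes for reasons unrelated to any effect of the programme itself, and it separately predicts the outcome — a classic confounder. We must compare within prior employment history levels.
Within each level — recent employment: 92.1% vs 76.6%; long-term unemployed: 28.0% vs 21.9% — the apprenticeship track is higher every time.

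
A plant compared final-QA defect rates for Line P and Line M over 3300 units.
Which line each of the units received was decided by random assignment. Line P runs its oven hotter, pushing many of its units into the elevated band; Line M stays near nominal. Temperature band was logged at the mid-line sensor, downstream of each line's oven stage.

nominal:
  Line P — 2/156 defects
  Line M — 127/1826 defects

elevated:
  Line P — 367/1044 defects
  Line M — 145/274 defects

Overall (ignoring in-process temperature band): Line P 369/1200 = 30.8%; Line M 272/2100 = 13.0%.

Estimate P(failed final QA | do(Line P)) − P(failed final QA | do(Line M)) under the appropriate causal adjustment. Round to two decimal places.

Within every in-process temperature band level Line P has the lower rate, yet pooled Line M does — Simpson's reversal.
In-process temperature band lies on the pathway line → in-process temperature band → outcome, so adjusting for it blocks the indirect effect. For the total causal effect of line, use the unadjusted pooled rates.
The causal difference is the pooled difference: 0.307 − 0.130 = +0.178.

+0.18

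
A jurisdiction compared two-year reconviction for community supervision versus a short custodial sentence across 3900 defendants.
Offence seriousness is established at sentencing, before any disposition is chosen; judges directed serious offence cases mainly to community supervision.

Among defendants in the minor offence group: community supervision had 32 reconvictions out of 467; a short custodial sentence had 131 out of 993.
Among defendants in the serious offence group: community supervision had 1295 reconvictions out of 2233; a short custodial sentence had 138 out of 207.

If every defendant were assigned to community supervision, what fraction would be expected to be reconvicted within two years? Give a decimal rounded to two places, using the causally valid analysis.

community supervision is lower inside every offence seriousness stratum but a short custodial sentence is lower in aggregate. Whether to stratify depends on how offence seriousness relates to the disposition.
Offence seriousness is set before the disposition has any effect — it is not caused by the disposition — and it independently drives the outcome. That makes it a confounder, so the causal comparison is within offence seriousness levels.
Standardising community supervision to the population offence seriousness mix: 0.374·32/467 + 0.626·1295/2233 = 0.388.

0.39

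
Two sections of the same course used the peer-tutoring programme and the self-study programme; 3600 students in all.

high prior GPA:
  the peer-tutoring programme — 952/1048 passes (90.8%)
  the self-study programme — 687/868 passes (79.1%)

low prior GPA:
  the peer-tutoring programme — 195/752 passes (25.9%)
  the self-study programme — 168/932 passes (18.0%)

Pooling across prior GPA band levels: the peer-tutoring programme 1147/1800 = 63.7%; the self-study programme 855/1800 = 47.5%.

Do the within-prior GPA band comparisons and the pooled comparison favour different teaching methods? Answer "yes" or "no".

no

Within each prior GPA band level (high prior GPA 90.8% vs 79.1%; low prior GPA 25.9% vs 18.0%), the peer-tutoring programme has the higher rate every time. Pooled: 63.7% vs 47.5% — the peer-tutoring programme has the higher rate overall. They agree.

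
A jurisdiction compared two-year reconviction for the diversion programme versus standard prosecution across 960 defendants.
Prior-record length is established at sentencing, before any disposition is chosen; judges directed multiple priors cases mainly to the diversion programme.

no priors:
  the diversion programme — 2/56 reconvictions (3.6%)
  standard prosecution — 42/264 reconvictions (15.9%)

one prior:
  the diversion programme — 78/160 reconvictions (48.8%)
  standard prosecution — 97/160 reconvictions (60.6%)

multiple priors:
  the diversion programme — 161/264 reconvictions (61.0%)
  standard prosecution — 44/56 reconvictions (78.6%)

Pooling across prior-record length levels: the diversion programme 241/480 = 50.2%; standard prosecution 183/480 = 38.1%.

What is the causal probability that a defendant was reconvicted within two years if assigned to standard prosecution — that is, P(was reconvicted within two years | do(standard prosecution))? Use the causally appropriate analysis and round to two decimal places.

Here prior-record length is a common cause — it drives both which disposition a case falls under and the outcome. The crude comparison mixes populations; the stratum-specific rates are the causally relevant ones.
Standardising standard prosecution to the population prior-record length mix: 0.333·42/264 + 0.333·97/160 + 0.333·44/56 = 0.517.

0.52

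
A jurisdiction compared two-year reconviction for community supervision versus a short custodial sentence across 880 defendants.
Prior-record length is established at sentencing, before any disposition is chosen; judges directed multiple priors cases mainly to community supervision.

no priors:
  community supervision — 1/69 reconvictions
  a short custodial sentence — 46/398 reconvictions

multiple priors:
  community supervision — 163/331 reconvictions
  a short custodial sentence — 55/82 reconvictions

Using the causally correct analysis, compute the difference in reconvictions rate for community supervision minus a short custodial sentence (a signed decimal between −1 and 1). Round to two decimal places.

-0.14

The prior-record length-specific comparison favours community supervision throughout, but the pooled figures favour a short custodial sentence. The question is whether to condition on prior-record length.
Since prior-record length is a pre-existing factor (not a product of the disposition) and it affects the outcome on its own, it is a confounder. The stratified rates, not the pooled rate, identify the causal effect.
Adjusting over the population distribution of prior-record length: 0.531·(0.014−0.116) + 0.469·(0.492−0.671) = -0.137.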